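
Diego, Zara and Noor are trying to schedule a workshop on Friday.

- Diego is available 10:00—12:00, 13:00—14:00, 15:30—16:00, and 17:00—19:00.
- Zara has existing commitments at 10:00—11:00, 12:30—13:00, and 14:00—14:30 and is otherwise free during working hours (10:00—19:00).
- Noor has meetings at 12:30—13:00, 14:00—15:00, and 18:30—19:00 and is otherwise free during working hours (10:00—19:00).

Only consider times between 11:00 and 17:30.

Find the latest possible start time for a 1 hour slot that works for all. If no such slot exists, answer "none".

Zara free within 10:00–19:00: 11:00–12:30, 13:00–14:00, 14:30–19:00.
Noor free within 10:00–19:00: 10:00–12:30, 13:00–14:00, 15:00–18:30.
Diego ∩ Zara: 11:00–12:00, 13:00–14:00, 15:30–16:00, 17:00–19:00.
Diego ∩ Zara ∩ Noor: 11:00–12:00, 13:00–14:00, 15:30–16:00, 17:00–18:30.
Restricted to 11:00–17:30: 11:00–12:00, 13:00–14:00, 15:30–16:00, 17:00–17:30.
Windows ≥ 60 min: 11:00–12:00, 13:00–14:00.
Latest start in the last window 13:00–14:00 is 14:00 − 60 min = 13:00.

13:00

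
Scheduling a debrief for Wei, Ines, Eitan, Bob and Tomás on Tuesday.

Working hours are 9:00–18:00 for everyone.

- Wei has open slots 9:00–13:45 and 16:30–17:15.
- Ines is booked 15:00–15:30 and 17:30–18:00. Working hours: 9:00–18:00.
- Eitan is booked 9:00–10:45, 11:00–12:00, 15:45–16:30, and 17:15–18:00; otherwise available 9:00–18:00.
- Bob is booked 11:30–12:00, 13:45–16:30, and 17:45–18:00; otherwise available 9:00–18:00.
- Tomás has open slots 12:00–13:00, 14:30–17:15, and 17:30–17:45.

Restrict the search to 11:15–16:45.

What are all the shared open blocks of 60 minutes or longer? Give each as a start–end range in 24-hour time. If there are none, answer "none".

Ines free within 09:00–18:00: 09:00–15:00, 15:30–17:30.
Eitan free within 09:00–18:00: 10:45–11:00, 12:00–15:45, 16:30–17:15.
Bob free within 09:00–18:00: 09:00–11:30, 12:00–13:45, 16:30–17:45.
Wei ∩ Ines: 09:00–13:45, 16:30–17:15.
Wei ∩ Ines ∩ Eitan: 10:45–11:00, 12:00–13:45, 16:30–17:15.
Wei ∩ Ines ∩ Eitan ∩ Bob: 10:45–11:00, 12:00–13:45, 16:30–17:15.
Wei ∩ Ines ∩ Eitan ∩ Bob ∩ Tomás: 12:00–13:00, 16:30–17:15.
Restricted to 11:15–16:45: 12:00–13:00, 16:30–16:45.
Windows ≥ 60 min: 12:00–13:00.

12:00–13:00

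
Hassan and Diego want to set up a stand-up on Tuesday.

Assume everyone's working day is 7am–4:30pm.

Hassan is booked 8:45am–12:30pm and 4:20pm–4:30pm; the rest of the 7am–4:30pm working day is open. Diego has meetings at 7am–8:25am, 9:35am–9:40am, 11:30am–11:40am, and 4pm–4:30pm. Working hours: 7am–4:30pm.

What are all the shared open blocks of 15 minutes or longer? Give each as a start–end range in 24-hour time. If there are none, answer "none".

Hassan free within 07:00–16:30: 07:00–08:45, 12:30–16:20.
Diego free within 07:00–16:30: 08:25–09:35, 09:40–11:30, 11:40–16:00.
Hassan ∩ Diego: 08:25–08:45, 12:30–16:00.
Windows ≥ 15 min: 08:25–08:45, 12:30–16:00.

08:25–08:45, 12:30–16:00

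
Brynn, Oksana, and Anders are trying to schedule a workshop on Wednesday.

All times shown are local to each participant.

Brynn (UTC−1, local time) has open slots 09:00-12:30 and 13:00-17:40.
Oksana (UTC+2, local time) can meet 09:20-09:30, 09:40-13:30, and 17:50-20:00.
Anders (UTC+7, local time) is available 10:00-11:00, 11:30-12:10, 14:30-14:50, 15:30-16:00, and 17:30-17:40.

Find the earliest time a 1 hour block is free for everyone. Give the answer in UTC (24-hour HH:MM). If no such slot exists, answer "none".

none

Brynn → UTC: 10:00–13:30, 14:00–18:40.
Oksana → UTC: 07:20–07:30, 07:40–11:30, 15:50–18:00.
Anders → UTC: 03:00–04:00, 04:30–05:10, 07:30–07:50, 08:30–09:00, 10:30–10:40.
Brynn ∩ Oksana: 10:00–11:30, 15:50–18:00.
Brynn ∩ Oksana ∩ Anders: 10:30–10:40.
Windows ≥ 60 min: (none).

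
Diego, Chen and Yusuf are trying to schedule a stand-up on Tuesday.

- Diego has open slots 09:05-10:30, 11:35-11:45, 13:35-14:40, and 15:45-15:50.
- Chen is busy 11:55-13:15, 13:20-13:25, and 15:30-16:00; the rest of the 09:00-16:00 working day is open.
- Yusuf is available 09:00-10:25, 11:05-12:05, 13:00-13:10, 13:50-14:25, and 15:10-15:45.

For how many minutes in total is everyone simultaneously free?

Chen free within 09:00–16:00: 09:00–11:55, 13:15–13:20, 13:25–15:30.
Diego ∩ Chen: 09:05–10:30, 11:35–11:45, 13:35–14:40.
Diego ∩ Chen ∩ Yusuf: 09:05–10:25, 11:35–11:45, 13:50–14:25.
Total common minutes: 80 + 10 + 35 = 125.

125 minutes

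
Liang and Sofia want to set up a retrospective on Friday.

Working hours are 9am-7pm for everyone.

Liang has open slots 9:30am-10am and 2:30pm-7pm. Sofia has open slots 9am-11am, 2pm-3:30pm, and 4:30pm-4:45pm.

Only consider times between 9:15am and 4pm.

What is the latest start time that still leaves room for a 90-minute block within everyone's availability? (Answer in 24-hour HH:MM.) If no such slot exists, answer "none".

none

Liang ∩ Sofia: 09:30–10:00, 14:30–15:30, 16:30–16:45.
Restricted to 09:15–16:00: 09:30–10:00, 14:30–15:30.
Windows ≥ 90 min: (none).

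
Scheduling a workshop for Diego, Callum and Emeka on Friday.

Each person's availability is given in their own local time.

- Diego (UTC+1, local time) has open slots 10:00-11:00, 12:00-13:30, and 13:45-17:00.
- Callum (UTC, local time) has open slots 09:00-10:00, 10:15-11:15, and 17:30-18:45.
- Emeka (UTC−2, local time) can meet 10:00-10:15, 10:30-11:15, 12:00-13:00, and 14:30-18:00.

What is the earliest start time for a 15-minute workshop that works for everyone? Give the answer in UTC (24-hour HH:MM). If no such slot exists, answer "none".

Diego → UTC: 09:00–10:00, 11:00–12:30, 12:45–16:00.
Callum → UTC: 09:00–10:00, 10:15–11:15, 17:30–18:45.
Emeka → UTC: 12:00–12:15, 12:30–13:15, 14:00–15:00, 16:30–20:00.
Diego ∩ Callum: 09:00–10:00, 11:00–11:15.
Diego ∩ Callum ∩ Emeka: (none).
Windows ≥ 15 min: (none).

none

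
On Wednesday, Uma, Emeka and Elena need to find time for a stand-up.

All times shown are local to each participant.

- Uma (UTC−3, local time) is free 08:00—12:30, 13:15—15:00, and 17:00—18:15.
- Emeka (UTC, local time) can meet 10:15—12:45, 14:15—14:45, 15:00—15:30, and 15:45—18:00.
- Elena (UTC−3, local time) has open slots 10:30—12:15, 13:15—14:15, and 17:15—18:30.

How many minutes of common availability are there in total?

105 minutes

Uma → UTC: 11:00–15:30, 16:15–18:00, 20:00–21:15.
Emeka → UTC: 10:15–12:45, 14:15–14:45, 15:00–15:30, 15:45–18:00.
Elena → UTC: 13:30–15:15, 16:15–17:15, 20:15–21:30.
Uma ∩ Emeka: 11:00–12:45, 14:15–14:45, 15:00–15:30, 16:15–18:00.
Uma ∩ Emeka ∩ Elena: 14:15–14:45, 15:00–15:15, 16:15–17:15.
Total common minutes: 30 + 15 + 60 = 105.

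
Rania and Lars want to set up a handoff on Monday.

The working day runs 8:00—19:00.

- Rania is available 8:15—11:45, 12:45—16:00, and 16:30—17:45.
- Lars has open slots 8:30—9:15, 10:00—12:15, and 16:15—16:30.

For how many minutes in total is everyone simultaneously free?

Rania ∩ Lars: 08:30–09:15, 10:00–11:45.
Total common minutes: 45 + 105 = 150.

150 minutes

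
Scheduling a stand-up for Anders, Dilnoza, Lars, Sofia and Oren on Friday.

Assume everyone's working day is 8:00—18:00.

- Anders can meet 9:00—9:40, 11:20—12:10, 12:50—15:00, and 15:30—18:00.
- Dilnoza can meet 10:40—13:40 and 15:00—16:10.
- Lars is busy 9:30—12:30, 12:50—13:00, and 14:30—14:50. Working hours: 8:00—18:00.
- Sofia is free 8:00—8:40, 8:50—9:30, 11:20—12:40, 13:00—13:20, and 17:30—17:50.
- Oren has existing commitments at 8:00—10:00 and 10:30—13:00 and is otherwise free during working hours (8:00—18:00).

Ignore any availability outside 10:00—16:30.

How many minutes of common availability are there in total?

Lars free within 08:00–18:00: 08:00–09:30, 12:30–12:50, 13:00–14:30, 14:50–18:00.
Oren free within 08:00–18:00: 10:00–10:30, 13:00–18:00.
Anders ∩ Dilnoza: 11:20–12:10, 12:50–13:40, 15:30–16:10.
Anders ∩ Dilnoza ∩ Lars: 13:00–13:40, 15:30–16:10.
Anders ∩ Dilnoza ∩ Lars ∩ Sofia: 13:00–13:20.
Anders ∩ Dilnoza ∩ Lars ∩ Sofia ∩ Oren: 13:00–13:20.
Restricted to 10:00–16:30: 13:00–13:20.
Total common minutes: 20.

20 minutes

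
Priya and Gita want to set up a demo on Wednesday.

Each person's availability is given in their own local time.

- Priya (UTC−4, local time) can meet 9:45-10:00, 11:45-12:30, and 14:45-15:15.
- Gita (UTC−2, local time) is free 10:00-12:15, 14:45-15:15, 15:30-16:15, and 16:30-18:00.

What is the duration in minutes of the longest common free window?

30 minutes

Priya → UTC: 13:45–14:00, 15:45–16:30, 18:45–19:15.
Gita → UTC: 12:00–14:15, 16:45–17:15, 17:30–18:15, 18:30–20:00.
Priya ∩ Gita: 13:45–14:00, 18:45–19:15.
Common window lengths: 15, 30 min; longest is 30.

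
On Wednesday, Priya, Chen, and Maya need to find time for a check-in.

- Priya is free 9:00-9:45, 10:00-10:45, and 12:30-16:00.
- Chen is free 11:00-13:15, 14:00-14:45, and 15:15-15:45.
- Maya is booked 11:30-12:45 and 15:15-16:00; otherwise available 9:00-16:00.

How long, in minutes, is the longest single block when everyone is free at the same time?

Maya free within 09:00–16:00: 09:00–11:30, 12:45–15:15.
Priya ∩ Chen: 12:30–13:15, 14:00–14:45, 15:15–15:45.
Priya ∩ Chen ∩ Maya: 12:45–13:15, 14:00–14:45.
Common window lengths: 30, 45 min; longest is 45.

45 minutes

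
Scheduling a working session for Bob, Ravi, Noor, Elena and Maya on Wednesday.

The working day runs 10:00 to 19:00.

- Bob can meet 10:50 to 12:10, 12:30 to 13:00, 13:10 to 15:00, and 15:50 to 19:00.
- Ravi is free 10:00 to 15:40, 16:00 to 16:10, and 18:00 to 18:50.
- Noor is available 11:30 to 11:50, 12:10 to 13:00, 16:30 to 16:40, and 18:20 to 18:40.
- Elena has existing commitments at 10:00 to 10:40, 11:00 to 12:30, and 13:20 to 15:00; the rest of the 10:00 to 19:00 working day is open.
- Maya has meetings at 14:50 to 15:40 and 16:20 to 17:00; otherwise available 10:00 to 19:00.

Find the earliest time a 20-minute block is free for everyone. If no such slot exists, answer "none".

12:30

Elena free within 10:00–19:00: 10:40–11:00, 12:30–13:20, 15:00–19:00.
Maya free within 10:00–19:00: 10:00–14:50, 15:40–16:20, 17:00–19:00.
Bob ∩ Ravi: 10:50–12:10, 12:30–13:00, 13:10–15:00, 16:00–16:10, 18:00–18:50.
Bob ∩ Ravi ∩ Noor: 11:30–11:50, 12:30–13:00, 18:20–18:40.
Bob ∩ Ravi ∩ Noor ∩ Elena: 12:30–13:00, 18:20–18:40.
Bob ∩ Ravi ∩ Noor ∩ Elena ∩ Maya: 12:30–13:00, 18:20–18:40.
Windows ≥ 20 min: 12:30–13:00, 18:20–18:40.
Earliest such window starts at 12:30.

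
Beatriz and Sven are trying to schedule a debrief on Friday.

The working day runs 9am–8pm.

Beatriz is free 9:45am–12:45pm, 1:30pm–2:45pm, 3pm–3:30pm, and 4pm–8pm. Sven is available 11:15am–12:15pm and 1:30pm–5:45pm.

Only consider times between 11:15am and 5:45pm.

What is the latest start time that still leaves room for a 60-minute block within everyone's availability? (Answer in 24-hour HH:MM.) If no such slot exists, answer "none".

16:45

Beatriz ∩ Sven: 11:15–12:15, 13:30–14:45, 15:00–15:30, 16:00–17:45.
Restricted to 11:15–17:45: 11:15–12:15, 13:30–14:45, 15:00–15:30, 16:00–17:45.
Windows ≥ 60 min: 11:15–12:15, 13:30–14:45, 16:00–17:45.
Latest start in the last window 16:00–17:45 is 17:45 − 60 min = 16:45.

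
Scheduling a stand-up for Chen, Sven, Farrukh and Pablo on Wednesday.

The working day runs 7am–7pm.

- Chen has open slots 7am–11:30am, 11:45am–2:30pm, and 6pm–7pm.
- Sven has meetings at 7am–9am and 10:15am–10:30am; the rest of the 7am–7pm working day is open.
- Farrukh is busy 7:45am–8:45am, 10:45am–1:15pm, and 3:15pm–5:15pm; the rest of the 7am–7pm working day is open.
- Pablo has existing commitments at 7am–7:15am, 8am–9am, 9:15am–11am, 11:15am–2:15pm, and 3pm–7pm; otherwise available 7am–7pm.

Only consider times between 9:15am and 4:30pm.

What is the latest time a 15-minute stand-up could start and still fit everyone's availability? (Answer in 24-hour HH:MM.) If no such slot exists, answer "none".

Sven free within 07:00–19:00: 09:00–10:15, 10:30–19:00.
Farrukh free within 07:00–19:00: 07:00–07:45, 08:45–10:45, 13:15–15:15, 17:15–19:00.
Pablo free within 07:00–19:00: 07:15–08:00, 09:00–09:15, 11:00–11:15, 14:15–15:00.
Chen ∩ Sven: 09:00–10:15, 10:30–11:30, 11:45–14:30, 18:00–19:00.
Chen ∩ Sven ∩ Farrukh: 09:00–10:15, 10:30–10:45, 13:15–14:30, 18:00–19:00.
Chen ∩ Sven ∩ Farrukh ∩ Pablo: 09:00–09:15, 14:15–14:30.
Restricted to 09:15–16:30: 14:15–14:30.
Windows ≥ 15 min: 14:15–14:30.
Latest start in the last window 14:15–14:30 is 14:30 − 15 min = 14:15.

14:15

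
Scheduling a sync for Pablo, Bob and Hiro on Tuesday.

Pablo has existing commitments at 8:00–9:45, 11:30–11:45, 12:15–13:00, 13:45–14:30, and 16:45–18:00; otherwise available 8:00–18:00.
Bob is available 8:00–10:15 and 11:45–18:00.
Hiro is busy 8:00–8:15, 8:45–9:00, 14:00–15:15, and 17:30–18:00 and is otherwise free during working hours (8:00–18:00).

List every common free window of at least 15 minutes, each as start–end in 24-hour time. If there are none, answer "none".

Pablo free within 08:00–18:00: 09:45–11:30, 11:45–12:15, 13:00–13:45, 14:30–16:45.
Hiro free within 08:00–18:00: 08:15–08:45, 09:00–14:00, 15:15–17:30.
Pablo ∩ Bob: 09:45–10:15, 11:45–12:15, 13:00–13:45, 14:30–16:45.
Pablo ∩ Bob ∩ Hiro: 09:45–10:15, 11:45–12:15, 13:00–13:45, 15:15–16:45.
Windows ≥ 15 min: 09:45–10:15, 11:45–12:15, 13:00–13:45, 15:15–16:45.

09:45–10:15, 11:45–12:15, 13:00–13:45, 15:15–16:45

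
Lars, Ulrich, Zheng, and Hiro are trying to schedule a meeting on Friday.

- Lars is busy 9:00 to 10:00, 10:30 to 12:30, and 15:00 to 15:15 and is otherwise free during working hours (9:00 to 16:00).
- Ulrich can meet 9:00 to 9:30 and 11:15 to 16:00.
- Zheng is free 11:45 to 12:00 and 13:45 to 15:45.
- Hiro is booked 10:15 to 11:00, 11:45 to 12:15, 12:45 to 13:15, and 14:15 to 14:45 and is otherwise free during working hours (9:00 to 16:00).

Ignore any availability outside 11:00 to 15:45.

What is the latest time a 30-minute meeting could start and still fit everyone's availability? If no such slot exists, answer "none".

Lars free within 09:00–16:00: 10:00–10:30, 12:30–15:00, 15:15–16:00.
Hiro free within 09:00–16:00: 09:00–10:15, 11:00–11:45, 12:15–12:45, 13:15–14:15, 14:45–16:00.
Lars ∩ Ulrich: 12:30–15:00, 15:15–16:00.
Lars ∩ Ulrich ∩ Zheng: 13:45–15:00, 15:15–15:45.
Lars ∩ Ulrich ∩ Zheng ∩ Hiro: 13:45–14:15, 14:45–15:00, 15:15–15:45.
Restricted to 11:00–15:45: 13:45–14:15, 14:45–15:00, 15:15–15:45.
Windows ≥ 30 min: 13:45–14:15, 15:15–15:45.
Latest start in the last window 15:15–15:45 is 15:45 − 30 min = 15:15.

15:15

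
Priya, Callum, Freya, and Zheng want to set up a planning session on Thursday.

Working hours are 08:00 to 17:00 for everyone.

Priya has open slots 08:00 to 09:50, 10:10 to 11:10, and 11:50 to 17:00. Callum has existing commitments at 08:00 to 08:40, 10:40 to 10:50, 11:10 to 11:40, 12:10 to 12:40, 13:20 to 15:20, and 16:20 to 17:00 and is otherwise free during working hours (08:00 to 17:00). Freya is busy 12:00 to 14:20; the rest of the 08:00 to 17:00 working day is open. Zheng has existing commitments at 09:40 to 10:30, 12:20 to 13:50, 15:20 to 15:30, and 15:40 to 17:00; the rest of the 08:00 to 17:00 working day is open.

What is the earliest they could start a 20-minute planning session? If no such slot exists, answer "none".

08:40

Callum free within 08:00–17:00: 08:40–10:40, 10:50–11:10, 11:40–12:10, 12:40–13:20, 15:20–16:20.
Freya free within 08:00–17:00: 08:00–12:00, 14:20–17:00.
Zheng free within 08:00–17:00: 08:00–09:40, 10:30–12:20, 13:50–15:20, 15:30–15:40.
Priya ∩ Callum: 08:40–09:50, 10:10–10:40, 10:50–11:10, 11:50–12:10, 12:40–13:20, 15:20–16:20.
Priya ∩ Callum ∩ Freya: 08:40–09:50, 10:10–10:40, 10:50–11:10, 11:50–12:00, 15:20–16:20.
Priya ∩ Callum ∩ Freya ∩ Zheng: 08:40–09:40, 10:30–10:40, 10:50–11:10, 11:50–12:00, 15:30–15:40.
Windows ≥ 20 min: 08:40–09:40, 10:50–11:10.
Earliest such window starts at 08:40.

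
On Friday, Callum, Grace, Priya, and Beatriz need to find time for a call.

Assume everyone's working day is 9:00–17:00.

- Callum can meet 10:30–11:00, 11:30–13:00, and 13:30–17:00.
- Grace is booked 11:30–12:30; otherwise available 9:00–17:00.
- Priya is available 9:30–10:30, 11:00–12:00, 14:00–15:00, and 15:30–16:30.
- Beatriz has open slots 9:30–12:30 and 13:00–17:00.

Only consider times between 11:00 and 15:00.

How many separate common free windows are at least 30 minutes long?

1

Grace free within 09:00–17:00: 09:00–11:30, 12:30–17:00.
Callum ∩ Grace: 10:30–11:00, 12:30–13:00, 13:30–17:00.
Callum ∩ Grace ∩ Priya: 14:00–15:00, 15:30–16:30.
Callum ∩ Grace ∩ Priya ∩ Beatriz: 14:00–15:00, 15:30–16:30.
Restricted to 11:00–15:00: 14:00–15:00.
Windows ≥ 30 min: 14:00–15:00.
That's 1 window.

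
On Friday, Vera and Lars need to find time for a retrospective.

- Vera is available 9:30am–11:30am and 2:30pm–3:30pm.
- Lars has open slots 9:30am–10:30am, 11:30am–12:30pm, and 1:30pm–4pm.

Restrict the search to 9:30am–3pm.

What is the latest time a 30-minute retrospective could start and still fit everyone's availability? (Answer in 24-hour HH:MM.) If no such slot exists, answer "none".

Vera ∩ Lars: 09:30–10:30, 14:30–15:30.
Restricted to 09:30–15:00: 09:30–10:30, 14:30–15:00.
Windows ≥ 30 min: 09:30–10:30, 14:30–15:00.
Latest start in the last window 14:30–15:00 is 15:00 − 30 min = 14:30.

14:30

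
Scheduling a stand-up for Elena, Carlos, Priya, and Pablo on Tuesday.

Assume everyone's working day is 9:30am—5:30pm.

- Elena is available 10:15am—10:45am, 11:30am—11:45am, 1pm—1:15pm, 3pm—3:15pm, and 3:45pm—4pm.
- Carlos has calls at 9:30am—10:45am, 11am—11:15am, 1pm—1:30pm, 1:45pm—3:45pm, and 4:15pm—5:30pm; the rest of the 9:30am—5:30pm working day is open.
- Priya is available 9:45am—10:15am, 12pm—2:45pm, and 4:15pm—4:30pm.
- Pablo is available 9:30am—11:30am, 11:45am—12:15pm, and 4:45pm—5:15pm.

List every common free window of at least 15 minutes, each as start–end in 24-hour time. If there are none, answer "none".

none

Carlos free within 09:30–17:30: 10:45–11:00, 11:15–13:00, 13:30–13:45, 15:45–16:15.
Elena ∩ Carlos: 11:30–11:45, 15:45–16:00.
Elena ∩ Carlos ∩ Priya: (none).
Elena ∩ Carlos ∩ Priya ∩ Pablo: (none).
Windows ≥ 15 min: (none).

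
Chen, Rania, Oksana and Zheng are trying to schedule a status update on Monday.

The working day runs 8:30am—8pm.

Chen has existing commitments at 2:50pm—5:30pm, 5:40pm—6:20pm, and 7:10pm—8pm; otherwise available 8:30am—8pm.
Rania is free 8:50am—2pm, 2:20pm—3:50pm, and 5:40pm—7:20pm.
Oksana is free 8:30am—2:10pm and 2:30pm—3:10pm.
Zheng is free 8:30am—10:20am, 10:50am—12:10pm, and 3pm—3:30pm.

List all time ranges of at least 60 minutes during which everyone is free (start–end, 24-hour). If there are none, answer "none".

Chen free within 08:30–20:00: 08:30–14:50, 17:30–17:40, 18:20–19:10.
Chen ∩ Rania: 08:50–14:00, 14:20–14:50, 18:20–19:10.
Chen ∩ Rania ∩ Oksana: 08:50–14:00, 14:30–14:50.
Chen ∩ Rania ∩ Oksana ∩ Zheng: 08:50–10:20, 10:50–12:10.
Windows ≥ 60 min: 08:50–10:20, 10:50–12:10.

08:50–10:20, 10:50–12:10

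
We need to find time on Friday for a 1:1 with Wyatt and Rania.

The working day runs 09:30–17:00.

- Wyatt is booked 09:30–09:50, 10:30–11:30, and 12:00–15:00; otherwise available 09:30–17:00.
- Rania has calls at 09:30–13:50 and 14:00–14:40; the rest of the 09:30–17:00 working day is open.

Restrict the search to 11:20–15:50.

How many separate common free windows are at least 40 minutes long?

1

Wyatt free within 09:30–17:00: 09:50–10:30, 11:30–12:00, 15:00–17:00.
Rania free within 09:30–17:00: 13:50–14:00, 14:40–17:00.
Wyatt ∩ Rania: 15:00–17:00.
Restricted to 11:20–15:50: 15:00–15:50.
Windows ≥ 40 min: 15:00–15:50.
That's 1 window.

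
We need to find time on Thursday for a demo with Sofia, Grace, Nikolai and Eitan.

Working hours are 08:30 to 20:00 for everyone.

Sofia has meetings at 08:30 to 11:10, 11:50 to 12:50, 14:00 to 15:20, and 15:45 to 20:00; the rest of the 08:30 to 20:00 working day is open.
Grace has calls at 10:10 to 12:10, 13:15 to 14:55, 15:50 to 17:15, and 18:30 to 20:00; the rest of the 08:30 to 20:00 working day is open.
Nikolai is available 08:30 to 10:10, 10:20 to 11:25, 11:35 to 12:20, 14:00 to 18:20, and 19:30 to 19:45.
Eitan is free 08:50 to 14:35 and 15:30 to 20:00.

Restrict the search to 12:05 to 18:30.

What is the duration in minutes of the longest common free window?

Sofia free within 08:30–20:00: 11:10–11:50, 12:50–14:00, 15:20–15:45.
Grace free within 08:30–20:00: 08:30–10:10, 12:10–13:15, 14:55–15:50, 17:15–18:30.
Sofia ∩ Grace: 12:50–13:15, 15:20–15:45.
Sofia ∩ Grace ∩ Nikolai: 15:20–15:45.
Sofia ∩ Grace ∩ Nikolai ∩ Eitan: 15:30–15:45.
Restricted to 12:05–18:30: 15:30–15:45.
Single common window of 15 minutes.

15 minutes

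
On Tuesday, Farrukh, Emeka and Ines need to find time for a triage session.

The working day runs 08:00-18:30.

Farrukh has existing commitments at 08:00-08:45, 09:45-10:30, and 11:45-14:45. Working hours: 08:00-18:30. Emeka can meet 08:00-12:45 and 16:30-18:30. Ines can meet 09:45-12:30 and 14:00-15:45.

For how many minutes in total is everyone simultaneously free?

Farrukh free within 08:00–18:30: 08:45–09:45, 10:30–11:45, 14:45–18:30.
Farrukh ∩ Emeka: 08:45–09:45, 10:30–11:45, 16:30–18:30.
Farrukh ∩ Emeka ∩ Ines: 10:30–11:45.
Total common minutes: 75.

75 minutes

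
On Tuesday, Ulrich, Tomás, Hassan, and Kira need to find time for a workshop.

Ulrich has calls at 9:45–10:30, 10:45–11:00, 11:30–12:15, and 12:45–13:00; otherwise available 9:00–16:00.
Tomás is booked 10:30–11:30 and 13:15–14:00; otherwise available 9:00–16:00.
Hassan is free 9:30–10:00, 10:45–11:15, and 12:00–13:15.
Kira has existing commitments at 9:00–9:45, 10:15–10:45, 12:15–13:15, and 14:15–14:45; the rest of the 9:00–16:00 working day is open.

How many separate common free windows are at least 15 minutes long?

Ulrich free within 09:00–16:00: 09:00–09:45, 10:30–10:45, 11:00–11:30, 12:15–12:45, 13:00–16:00.
Tomás free within 09:00–16:00: 09:00–10:30, 11:30–13:15, 14:00–16:00.
Kira free within 09:00–16:00: 09:45–10:15, 10:45–12:15, 13:15–14:15, 14:45–16:00.
Ulrich ∩ Tomás: 09:00–09:45, 12:15–12:45, 13:00–13:15, 14:00–16:00.
Ulrich ∩ Tomás ∩ Hassan: 09:30–09:45, 12:15–12:45, 13:00–13:15.
Ulrich ∩ Tomás ∩ Hassan ∩ Kira: (none).
Windows ≥ 15 min: (none).
That's 0 windows.

0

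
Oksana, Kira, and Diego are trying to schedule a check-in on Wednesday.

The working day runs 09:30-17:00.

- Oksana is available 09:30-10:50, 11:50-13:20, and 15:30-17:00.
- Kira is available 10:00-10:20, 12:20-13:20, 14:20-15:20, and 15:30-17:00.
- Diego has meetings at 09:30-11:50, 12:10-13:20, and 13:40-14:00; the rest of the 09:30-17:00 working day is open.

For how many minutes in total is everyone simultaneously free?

90 minutes

Diego free within 09:30–17:00: 11:50–12:10, 13:20–13:40, 14:00–17:00.
Oksana ∩ Kira: 10:00–10:20, 12:20–13:20, 15:30–17:00.
Oksana ∩ Kira ∩ Diego: 15:30–17:00.
Total common minutes: 90.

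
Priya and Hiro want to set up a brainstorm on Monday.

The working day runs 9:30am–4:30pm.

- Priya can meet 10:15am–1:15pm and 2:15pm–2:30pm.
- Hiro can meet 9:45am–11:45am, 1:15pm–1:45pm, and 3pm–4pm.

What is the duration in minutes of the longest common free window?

Priya ∩ Hiro: 10:15–11:45.
Single common window of 90 minutes.

90 minutes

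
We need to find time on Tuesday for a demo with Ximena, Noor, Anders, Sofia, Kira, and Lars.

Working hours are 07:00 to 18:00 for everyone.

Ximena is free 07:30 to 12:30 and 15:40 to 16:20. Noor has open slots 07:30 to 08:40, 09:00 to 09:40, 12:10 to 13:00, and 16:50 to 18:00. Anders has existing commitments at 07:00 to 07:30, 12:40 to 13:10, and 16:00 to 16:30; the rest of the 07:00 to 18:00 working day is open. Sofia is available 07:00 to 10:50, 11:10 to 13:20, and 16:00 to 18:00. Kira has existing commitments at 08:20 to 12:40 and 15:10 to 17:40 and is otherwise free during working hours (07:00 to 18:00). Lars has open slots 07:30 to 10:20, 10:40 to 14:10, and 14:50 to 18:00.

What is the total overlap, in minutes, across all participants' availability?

50 minutes

Anders free within 07:00–18:00: 07:30–12:40, 13:10–16:00, 16:30–18:00.
Kira free within 07:00–18:00: 07:00–08:20, 12:40–15:10, 17:40–18:00.
Ximena ∩ Noor: 07:30–08:40, 09:00–09:40, 12:10–12:30.
Ximena ∩ Noor ∩ Anders: 07:30–08:40, 09:00–09:40, 12:10–12:30.
Ximena ∩ Noor ∩ Anders ∩ Sofia: 07:30–08:40, 09:00–09:40, 12:10–12:30.
Ximena ∩ Noor ∩ Anders ∩ Sofia ∩ Kira: 07:30–08:20.
Ximena ∩ Noor ∩ Anders ∩ Sofia ∩ Kira ∩ Lars: 07:30–08:20.
Total common minutes: 50.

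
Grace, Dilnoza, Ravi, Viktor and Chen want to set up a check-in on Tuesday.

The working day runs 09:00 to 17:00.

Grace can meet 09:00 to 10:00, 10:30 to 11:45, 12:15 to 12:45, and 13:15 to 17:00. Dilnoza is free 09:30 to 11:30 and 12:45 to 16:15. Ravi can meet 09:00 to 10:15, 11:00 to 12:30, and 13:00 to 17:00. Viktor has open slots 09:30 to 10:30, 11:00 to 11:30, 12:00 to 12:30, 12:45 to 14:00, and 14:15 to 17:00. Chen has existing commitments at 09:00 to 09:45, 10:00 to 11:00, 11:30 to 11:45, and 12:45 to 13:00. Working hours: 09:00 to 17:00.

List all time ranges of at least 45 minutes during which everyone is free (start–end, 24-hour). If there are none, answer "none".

Chen free within 09:00–17:00: 09:45–10:00, 11:00–11:30, 11:45–12:45, 13:00–17:00.
Grace ∩ Dilnoza: 09:30–10:00, 10:30–11:30, 13:15–16:15.
Grace ∩ Dilnoza ∩ Ravi: 09:30–10:00, 11:00–11:30, 13:15–16:15.
Grace ∩ Dilnoza ∩ Ravi ∩ Viktor: 09:30–10:00, 11:00–11:30, 13:15–14:00, 14:15–16:15.
Grace ∩ Dilnoza ∩ Ravi ∩ Viktor ∩ Chen: 09:45–10:00, 11:00–11:30, 13:15–14:00, 14:15–16:15.
Windows ≥ 45 min: 13:15–14:00, 14:15–16:15.

13:15–14:00, 14:15–16:15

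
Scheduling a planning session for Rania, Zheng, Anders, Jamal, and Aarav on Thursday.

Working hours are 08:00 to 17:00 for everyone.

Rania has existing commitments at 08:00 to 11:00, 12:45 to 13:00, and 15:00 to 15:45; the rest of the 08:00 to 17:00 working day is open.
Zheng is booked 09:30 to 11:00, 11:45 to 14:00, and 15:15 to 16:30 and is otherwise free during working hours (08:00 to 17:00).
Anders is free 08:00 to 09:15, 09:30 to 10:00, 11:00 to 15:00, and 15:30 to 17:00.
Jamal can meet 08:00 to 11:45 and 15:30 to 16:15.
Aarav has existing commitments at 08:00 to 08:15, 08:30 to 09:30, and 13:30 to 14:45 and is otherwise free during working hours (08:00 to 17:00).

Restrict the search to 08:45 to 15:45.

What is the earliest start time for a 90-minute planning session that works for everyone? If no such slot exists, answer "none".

Rania free within 08:00–17:00: 11:00–12:45, 13:00–15:00, 15:45–17:00.
Zheng free within 08:00–17:00: 08:00–09:30, 11:00–11:45, 14:00–15:15, 16:30–17:00.
Aarav free within 08:00–17:00: 08:15–08:30, 09:30–13:30, 14:45–17:00.
Rania ∩ Zheng: 11:00–11:45, 14:00–15:00, 16:30–17:00.
Rania ∩ Zheng ∩ Anders: 11:00–11:45, 14:00–15:00, 16:30–17:00.
Rania ∩ Zheng ∩ Anders ∩ Jamal: 11:00–11:45.
Rania ∩ Zheng ∩ Anders ∩ Jamal ∩ Aarav: 11:00–11:45.
Restricted to 08:45–15:45: 11:00–11:45.
Windows ≥ 90 min: (none).

none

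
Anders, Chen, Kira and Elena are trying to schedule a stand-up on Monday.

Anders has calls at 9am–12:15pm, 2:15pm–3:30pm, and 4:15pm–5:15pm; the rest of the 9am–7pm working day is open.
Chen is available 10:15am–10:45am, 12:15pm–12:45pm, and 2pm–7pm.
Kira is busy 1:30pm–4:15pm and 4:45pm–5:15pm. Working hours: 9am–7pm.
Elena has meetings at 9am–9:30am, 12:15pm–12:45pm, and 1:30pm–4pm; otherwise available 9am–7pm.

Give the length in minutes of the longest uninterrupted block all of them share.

Anders free within 09:00–19:00: 12:15–14:15, 15:30–16:15, 17:15–19:00.
Kira free within 09:00–19:00: 09:00–13:30, 16:15–16:45, 17:15–19:00.
Elena free within 09:00–19:00: 09:30–12:15, 12:45–13:30, 16:00–19:00.
Anders ∩ Chen: 12:15–12:45, 14:00–14:15, 15:30–16:15, 17:15–19:00.
Anders ∩ Chen ∩ Kira: 12:15–12:45, 17:15–19:00.
Anders ∩ Chen ∩ Kira ∩ Elena: 17:15–19:00.
Single common window of 105 minutes.

105 minutes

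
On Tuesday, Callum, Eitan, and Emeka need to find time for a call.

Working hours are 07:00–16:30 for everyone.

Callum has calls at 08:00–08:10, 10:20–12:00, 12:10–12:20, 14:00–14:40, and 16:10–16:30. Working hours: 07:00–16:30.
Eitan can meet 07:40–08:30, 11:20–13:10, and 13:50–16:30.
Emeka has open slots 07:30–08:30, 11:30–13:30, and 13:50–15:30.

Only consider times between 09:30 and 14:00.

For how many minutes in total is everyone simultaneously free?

Callum free within 07:00–16:30: 07:00–08:00, 08:10–10:20, 12:00–12:10, 12:20–14:00, 14:40–16:10.
Callum ∩ Eitan: 07:40–08:00, 08:10–08:30, 12:00–12:10, 12:20–13:10, 13:50–14:00, 14:40–16:10.
Callum ∩ Eitan ∩ Emeka: 07:40–08:00, 08:10–08:30, 12:00–12:10, 12:20–13:10, 13:50–14:00, 14:40–15:30.
Restricted to 09:30–14:00: 12:00–12:10, 12:20–13:10, 13:50–14:00.
Total common minutes: 10 + 50 + 10 = 70.

70 minutes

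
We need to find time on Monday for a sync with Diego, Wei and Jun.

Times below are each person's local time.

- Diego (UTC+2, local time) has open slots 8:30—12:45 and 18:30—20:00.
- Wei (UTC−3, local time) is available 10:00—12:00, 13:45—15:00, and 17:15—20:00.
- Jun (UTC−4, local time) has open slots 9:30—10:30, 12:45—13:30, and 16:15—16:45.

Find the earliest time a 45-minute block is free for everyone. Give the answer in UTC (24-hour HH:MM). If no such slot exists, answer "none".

16:45

Diego → UTC: 06:30–10:45, 16:30–18:00.
Wei → UTC: 13:00–15:00, 16:45–18:00, 20:15–23:00.
Jun → UTC: 13:30–14:30, 16:45–17:30, 20:15–20:45.
Diego ∩ Wei: 16:45–18:00.
Diego ∩ Wei ∩ Jun: 16:45–17:30.
Windows ≥ 45 min: 16:45–17:30.
Earliest such window starts at 16:45.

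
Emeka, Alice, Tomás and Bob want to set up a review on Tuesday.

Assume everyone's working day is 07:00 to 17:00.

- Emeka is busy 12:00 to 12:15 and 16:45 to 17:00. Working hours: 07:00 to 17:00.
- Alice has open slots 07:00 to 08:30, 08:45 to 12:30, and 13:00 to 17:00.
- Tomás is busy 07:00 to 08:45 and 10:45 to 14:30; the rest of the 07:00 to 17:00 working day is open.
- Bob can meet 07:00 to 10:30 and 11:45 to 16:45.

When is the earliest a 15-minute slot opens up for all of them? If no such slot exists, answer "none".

08:45

Emeka free within 07:00–17:00: 07:00–12:00, 12:15–16:45.
Tomás free within 07:00–17:00: 08:45–10:45, 14:30–17:00.
Emeka ∩ Alice: 07:00–08:30, 08:45–12:00, 12:15–12:30, 13:00–16:45.
Emeka ∩ Alice ∩ Tomás: 08:45–10:45, 14:30–16:45.
Emeka ∩ Alice ∩ Tomás ∩ Bob: 08:45–10:30, 14:30–16:45.
Windows ≥ 15 min: 08:45–10:30, 14:30–16:45.
Earliest such window starts at 08:45.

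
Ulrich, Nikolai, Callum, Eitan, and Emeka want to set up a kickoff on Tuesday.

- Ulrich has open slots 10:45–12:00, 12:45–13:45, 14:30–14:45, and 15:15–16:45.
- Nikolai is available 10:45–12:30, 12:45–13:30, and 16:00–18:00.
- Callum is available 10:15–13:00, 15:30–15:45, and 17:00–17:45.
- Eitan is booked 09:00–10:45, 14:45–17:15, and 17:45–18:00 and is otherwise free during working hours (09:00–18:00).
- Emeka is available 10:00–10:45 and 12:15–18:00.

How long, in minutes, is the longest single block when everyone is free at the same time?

15 minutes

Eitan free within 09:00–18:00: 10:45–14:45, 17:15–17:45.
Ulrich ∩ Nikolai: 10:45–12:00, 12:45–13:30, 16:00–16:45.
Ulrich ∩ Nikolai ∩ Callum: 10:45–12:00, 12:45–13:00.
Ulrich ∩ Nikolai ∩ Callum ∩ Eitan: 10:45–12:00, 12:45–13:00.
Ulrich ∩ Nikolai ∩ Callum ∩ Eitan ∩ Emeka: 12:45–13:00.
Single common window of 15 minutes.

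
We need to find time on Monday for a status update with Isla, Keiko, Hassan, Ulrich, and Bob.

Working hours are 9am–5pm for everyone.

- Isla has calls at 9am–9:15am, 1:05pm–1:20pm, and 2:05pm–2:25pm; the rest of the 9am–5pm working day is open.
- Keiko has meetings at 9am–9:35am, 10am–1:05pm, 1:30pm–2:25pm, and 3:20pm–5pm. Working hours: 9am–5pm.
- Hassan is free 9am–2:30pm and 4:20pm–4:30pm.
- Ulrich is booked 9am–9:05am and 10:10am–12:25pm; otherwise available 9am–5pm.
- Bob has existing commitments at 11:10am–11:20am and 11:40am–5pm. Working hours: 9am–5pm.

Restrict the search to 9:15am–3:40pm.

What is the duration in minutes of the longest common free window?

Isla free within 09:00–17:00: 09:15–13:05, 13:20–14:05, 14:25–17:00.
Keiko free within 09:00–17:00: 09:35–10:00, 13:05–13:30, 14:25–15:20.
Ulrich free within 09:00–17:00: 09:05–10:10, 12:25–17:00.
Bob free within 09:00–17:00: 09:00–11:10, 11:20–11:40.
Isla ∩ Keiko: 09:35–10:00, 13:20–13:30, 14:25–15:20.
Isla ∩ Keiko ∩ Hassan: 09:35–10:00, 13:20–13:30, 14:25–14:30.
Isla ∩ Keiko ∩ Hassan ∩ Ulrich: 09:35–10:00, 13:20–13:30, 14:25–14:30.
Isla ∩ Keiko ∩ Hassan ∩ Ulrich ∩ Bob: 09:35–10:00.
Restricted to 09:15–15:40: 09:35–10:00.
Single common window of 25 minutes.

25 minutes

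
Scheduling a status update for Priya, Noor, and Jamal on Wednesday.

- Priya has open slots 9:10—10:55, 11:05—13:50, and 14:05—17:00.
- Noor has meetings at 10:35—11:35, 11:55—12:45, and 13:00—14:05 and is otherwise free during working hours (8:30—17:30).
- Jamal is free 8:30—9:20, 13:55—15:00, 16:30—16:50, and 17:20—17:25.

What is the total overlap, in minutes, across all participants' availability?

Noor free within 08:30–17:30: 08:30–10:35, 11:35–11:55, 12:45–13:00, 14:05–17:30.
Priya ∩ Noor: 09:10–10:35, 11:35–11:55, 12:45–13:00, 14:05–17:00.
Priya ∩ Noor ∩ Jamal: 09:10–09:20, 14:05–15:00, 16:30–16:50.
Total common minutes: 10 + 55 + 20 = 85.

85 minutes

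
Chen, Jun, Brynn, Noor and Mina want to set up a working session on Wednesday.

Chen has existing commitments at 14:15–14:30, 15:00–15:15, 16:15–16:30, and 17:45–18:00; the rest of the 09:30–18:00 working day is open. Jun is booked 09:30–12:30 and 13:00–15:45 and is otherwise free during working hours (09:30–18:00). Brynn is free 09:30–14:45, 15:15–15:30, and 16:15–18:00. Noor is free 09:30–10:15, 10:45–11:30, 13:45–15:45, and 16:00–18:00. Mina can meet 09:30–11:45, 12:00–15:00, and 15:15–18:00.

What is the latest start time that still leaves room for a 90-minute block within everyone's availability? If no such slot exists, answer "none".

none

Chen free within 09:30–18:00: 09:30–14:15, 14:30–15:00, 15:15–16:15, 16:30–17:45.
Jun free within 09:30–18:00: 12:30–13:00, 15:45–18:00.
Chen ∩ Jun: 12:30–13:00, 15:45–16:15, 16:30–17:45.
Chen ∩ Jun ∩ Brynn: 12:30–13:00, 16:30–17:45.
Chen ∩ Jun ∩ Brynn ∩ Noor: 16:30–17:45.
Chen ∩ Jun ∩ Brynn ∩ Noor ∩ Mina: 16:30–17:45.
Windows ≥ 90 min: (none).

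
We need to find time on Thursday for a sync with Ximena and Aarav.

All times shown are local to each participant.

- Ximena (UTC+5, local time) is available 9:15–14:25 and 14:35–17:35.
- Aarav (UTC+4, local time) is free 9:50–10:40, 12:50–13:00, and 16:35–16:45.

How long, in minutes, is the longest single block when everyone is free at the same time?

50 minutes

Ximena → UTC: 04:15–09:25, 09:35–12:35.
Aarav → UTC: 05:50–06:40, 08:50–09:00, 12:35–12:45.
Ximena ∩ Aarav: 05:50–06:40, 08:50–09:00.
Common window lengths: 50, 10 min; longest is 50.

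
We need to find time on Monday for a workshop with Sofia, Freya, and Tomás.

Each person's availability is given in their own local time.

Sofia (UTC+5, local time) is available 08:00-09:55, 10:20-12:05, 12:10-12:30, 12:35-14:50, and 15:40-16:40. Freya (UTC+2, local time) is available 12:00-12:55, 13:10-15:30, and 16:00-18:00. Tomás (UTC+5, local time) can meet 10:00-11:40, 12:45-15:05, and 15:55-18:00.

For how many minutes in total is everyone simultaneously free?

Sofia → UTC: 03:00–04:55, 05:20–07:05, 07:10–07:30, 07:35–09:50, 10:40–11:40.
Freya → UTC: 10:00–10:55, 11:10–13:30, 14:00–16:00.
Tomás → UTC: 05:00–06:40, 07:45–10:05, 10:55–13:00.
Sofia ∩ Freya: 10:40–10:55, 11:10–11:40.
Sofia ∩ Freya ∩ Tomás: 11:10–11:40.
Total common minutes: 30.

30 minutes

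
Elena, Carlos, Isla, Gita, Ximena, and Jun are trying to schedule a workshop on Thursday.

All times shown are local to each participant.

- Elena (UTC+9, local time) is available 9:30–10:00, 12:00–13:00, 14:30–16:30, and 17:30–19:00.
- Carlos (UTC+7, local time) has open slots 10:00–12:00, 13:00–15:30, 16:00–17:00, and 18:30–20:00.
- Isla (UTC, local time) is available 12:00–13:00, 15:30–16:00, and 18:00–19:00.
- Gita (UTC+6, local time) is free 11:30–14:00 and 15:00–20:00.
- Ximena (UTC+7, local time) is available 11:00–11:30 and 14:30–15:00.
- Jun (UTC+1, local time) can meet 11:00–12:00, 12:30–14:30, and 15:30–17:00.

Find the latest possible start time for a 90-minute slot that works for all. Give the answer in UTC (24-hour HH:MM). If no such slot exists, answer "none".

none

Elena → UTC: 00:30–01:00, 03:00–04:00, 05:30–07:30, 08:30–10:00.
Carlos → UTC: 03:00–05:00, 06:00–08:30, 09:00–10:00, 11:30–13:00.
Isla → UTC: 12:00–13:00, 15:30–16:00, 18:00–19:00.
Gita → UTC: 05:30–08:00, 09:00–14:00.
Ximena → UTC: 04:00–04:30, 07:30–08:00.
Jun → UTC: 10:00–11:00, 11:30–13:30, 14:30–16:00.
Elena ∩ Carlos: 03:00–04:00, 06:00–07:30, 09:00–10:00.
Elena ∩ Carlos ∩ Isla: (none).
Elena ∩ Carlos ∩ Isla ∩ Gita: (none).
Elena ∩ Carlos ∩ Isla ∩ Gita ∩ Ximena: (none).
Elena ∩ Carlos ∩ Isla ∩ Gita ∩ Ximena ∩ Jun: (none).
Windows ≥ 90 min: (none).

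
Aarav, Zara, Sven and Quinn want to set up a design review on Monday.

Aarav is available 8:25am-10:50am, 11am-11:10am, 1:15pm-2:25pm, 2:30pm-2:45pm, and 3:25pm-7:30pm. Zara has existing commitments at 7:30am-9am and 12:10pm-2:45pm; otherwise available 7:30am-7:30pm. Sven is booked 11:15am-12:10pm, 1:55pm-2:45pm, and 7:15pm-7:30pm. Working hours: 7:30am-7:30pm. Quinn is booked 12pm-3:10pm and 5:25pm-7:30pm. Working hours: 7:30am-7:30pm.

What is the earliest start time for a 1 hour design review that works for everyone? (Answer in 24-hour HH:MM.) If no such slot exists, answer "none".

09:00

Zara free within 07:30–19:30: 09:00–12:10, 14:45–19:30.
Sven free within 07:30–19:30: 07:30–11:15, 12:10–13:55, 14:45–19:15.
Quinn free within 07:30–19:30: 07:30–12:00, 15:10–17:25.
Aarav ∩ Zara: 09:00–10:50, 11:00–11:10, 15:25–19:30.
Aarav ∩ Zara ∩ Sven: 09:00–10:50, 11:00–11:10, 15:25–19:15.
Aarav ∩ Zara ∩ Sven ∩ Quinn: 09:00–10:50, 11:00–11:10, 15:25–17:25.
Windows ≥ 60 min: 09:00–10:50, 15:25–17:25.
Earliest such window starts at 09:00.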